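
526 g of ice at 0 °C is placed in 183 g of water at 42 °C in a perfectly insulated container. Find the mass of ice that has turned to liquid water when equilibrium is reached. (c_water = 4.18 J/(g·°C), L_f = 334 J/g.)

Water can give up m c ΔT = 183·4.18·42 = 32127 J before reaching 0 °C.
Fully melting the ice requires m_ice L_f = 526·334 = 175684 J.
Since 32127 < 175684 J, not all the ice melts; equilibrium is at 0 °C.
Mass melted = 32127/334 ≈ 96.19 g.

m_melted ≈ 96.2 g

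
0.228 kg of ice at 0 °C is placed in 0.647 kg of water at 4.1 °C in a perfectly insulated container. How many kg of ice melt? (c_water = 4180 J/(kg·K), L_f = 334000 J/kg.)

m_melted ≈ 0.0332 kg

Water can give up m c ΔT = 0.647×4180×4.1 = 11088 J before reaching 0 °C.
Fully melting the ice requires m_ice L_f = 0.228×334000 = 76152 J.
Since 11088 < 76152 J, not all the ice melts; equilibrium is at 0 °C.
m_melted×334000 = 11088  ⇒  m_melted ≈ 0.0332 kg.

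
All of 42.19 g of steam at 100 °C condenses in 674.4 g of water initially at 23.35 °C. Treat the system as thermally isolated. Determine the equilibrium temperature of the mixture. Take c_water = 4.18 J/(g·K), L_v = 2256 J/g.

T_f ≈ 59.6 °C

Net heat exchanged in the isolated system is zero:
steam→water at 100 °C releases m L_v = 42.19·2256 = 95181; condensate cools 100→T: 42.19·4.18·(T − 100) = 176.35(T − 100); water warms: 674.4·4.18·(T − 23.35) = 2819(T − 23.35)
2995.3 T = 95181 + 17635 + 65823 = 178640
T ≈ 59.64 °C (< 100 °C, so full condensation is consistent).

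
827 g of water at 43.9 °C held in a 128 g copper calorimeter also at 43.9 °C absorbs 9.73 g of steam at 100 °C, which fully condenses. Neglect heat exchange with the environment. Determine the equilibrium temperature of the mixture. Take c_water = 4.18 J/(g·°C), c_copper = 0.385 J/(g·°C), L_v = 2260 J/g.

Setting the total heat transfer to zero:
condense steam: −9.73·2260 = −21990; condensed water 100 °C→T: 40.67(T − 100); water warms: 827·4.18·(T − 43.9) = 3456.9(T − 43.9); copper cup: 128·0.385·(T − 43.9) = 49.28(T − 43.9)
3546.8 T = 21990 + 4067.1 + 153920 = 179976
T ≈ 50.74 °C — below 100 °C, confirming all the steam condensed.

T_f ≈ 50.7 °C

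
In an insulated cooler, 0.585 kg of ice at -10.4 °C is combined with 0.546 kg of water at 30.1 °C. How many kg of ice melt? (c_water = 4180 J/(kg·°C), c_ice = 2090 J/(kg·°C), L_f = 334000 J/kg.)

m_melted ≈ 0.168 kg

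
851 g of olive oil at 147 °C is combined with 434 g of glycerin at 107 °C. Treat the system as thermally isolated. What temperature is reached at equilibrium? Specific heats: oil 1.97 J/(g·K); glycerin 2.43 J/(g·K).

T_f ≈ 131.6 °C

T_f is the heat-capacity-weighted average of the initial temperatures:
T_f = (1676.5*147 + 1054.6*107) / (1676.5 + 1054.6)
    = 359285 / 2731.1 ≈ 131.55 °C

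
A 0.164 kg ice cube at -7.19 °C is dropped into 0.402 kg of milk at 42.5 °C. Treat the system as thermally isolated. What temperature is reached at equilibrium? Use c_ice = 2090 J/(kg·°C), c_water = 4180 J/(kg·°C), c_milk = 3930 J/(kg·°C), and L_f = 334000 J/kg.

T_f ≈ 4.4 °C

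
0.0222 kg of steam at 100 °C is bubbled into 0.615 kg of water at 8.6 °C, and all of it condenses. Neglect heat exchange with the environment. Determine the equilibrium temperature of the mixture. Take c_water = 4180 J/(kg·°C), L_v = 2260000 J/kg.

T_f ≈ 30.6 °C

Conservation of energy gives ΣQ = 0:
condense steam: −0.0222·2260000 = −50172
  condensed water 100 °C→T: 92.8(T − 100)
  water warms: 0.615·4180·(T − 8.6) = 2570.7(T − 8.6)
2663.5 T = 50172 + 9279.6 + 22108 = 81560
T ≈ 30.62 °C, under the boiling point, so the assumption holds.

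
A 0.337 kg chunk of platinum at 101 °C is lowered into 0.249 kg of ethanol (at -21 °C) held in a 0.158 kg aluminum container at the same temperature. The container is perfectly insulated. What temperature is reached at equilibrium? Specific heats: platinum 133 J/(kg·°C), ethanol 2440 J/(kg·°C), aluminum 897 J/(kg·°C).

T_f = Σ m_i c_i T_i / Σ m_i c_i:
T_f = (44.82×101 + 607.56×(-21) + 141.73×(-21)) / (44.82 + 607.56 + 141.73)
    = -11208 / 794.11 ≈ -14.11 °C

T_f ≈ -14.1 °C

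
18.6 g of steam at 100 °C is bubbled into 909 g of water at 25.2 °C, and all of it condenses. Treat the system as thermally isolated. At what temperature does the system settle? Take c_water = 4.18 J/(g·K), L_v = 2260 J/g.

T_f ≈ 37.5 °C

Setting the total heat transfer to zero:
latent heat released on condensation: 18.6·2260 = 42036
  condensate cools 100→T: 18.6·4.18·(T − 100) = 77.75(T − 100)
  water warms: 909·4.18·(T − 25.2) = 3799.6(T − 25.2)
3877.4 T = 42036 + 7774.8 + 95750 = 145561
T ≈ 37.54 °C — below 100 °C, confirming all the steam condensed.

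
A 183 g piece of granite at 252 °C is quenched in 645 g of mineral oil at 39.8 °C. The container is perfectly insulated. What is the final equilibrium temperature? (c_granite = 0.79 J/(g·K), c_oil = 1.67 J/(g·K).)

T_f ≈ 64.9 °C

Let T be the final temperature. ΣQ_i = 0:
183·0.79·(T − 252) + 645·1.67·(T − 39.8) = 0
144.57(T − 252) + 1077.1(T − 39.8) = 0
1221.7 T = 79302
T = 79302 / 1221.7 = 64.9 °C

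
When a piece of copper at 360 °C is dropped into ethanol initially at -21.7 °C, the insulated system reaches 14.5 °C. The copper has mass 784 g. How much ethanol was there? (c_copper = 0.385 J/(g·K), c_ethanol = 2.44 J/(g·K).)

m ≈ 1180 g

Energy conservation, ΣQ = 0:
784×0.385×(14.5 − 360) + m×2.44×(14.5 − (-21.7)) = 0
88.33 m = 104286
m = 104286/88.33 ≈ 1181 g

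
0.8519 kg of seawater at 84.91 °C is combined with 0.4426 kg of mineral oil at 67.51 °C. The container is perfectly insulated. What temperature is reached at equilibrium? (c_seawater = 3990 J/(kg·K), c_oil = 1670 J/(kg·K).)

T_f ≈ 81.8 °C

|Q_seawater| = |Q_oil|:
0.8519×3990×(84.91 − T) = 0.4426×1670×(T − 67.51)
3399.1(84.91 − T) = 739.14(T − 67.51)
4138.2 T = 338515  ⇒  T ≈ 81.80 °C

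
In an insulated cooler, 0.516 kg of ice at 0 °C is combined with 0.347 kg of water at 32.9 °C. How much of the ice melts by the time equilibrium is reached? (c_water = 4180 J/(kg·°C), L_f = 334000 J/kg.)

Heat available from the water dropping to 0 °C: 0.347·4180·32.9 = 47720 J.
To melt every bit of ice: 0.516·334000 = 172344 J.
Since 47720 < 172344 J, not all the ice melts; equilibrium is at 0 °C.
Mass melted = 47720/334000 ≈ 0.1429 kg.

m_melted ≈ 0.143 kg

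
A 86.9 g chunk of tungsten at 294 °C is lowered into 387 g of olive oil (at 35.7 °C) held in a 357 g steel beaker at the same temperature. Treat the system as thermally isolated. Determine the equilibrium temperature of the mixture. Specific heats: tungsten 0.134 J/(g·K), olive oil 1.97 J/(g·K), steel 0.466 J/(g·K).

T_f ≈ 38.9 °C

Setting the total heat transfer to zero:
86.9*0.134*(T − 294) + 387*1.97*(T − 35.7) + 357*0.466*(T − 35.7) = 0
11.64(T − 294) + 762.39(T − 35.7) + 166.36(T − 35.7) = 0
940.4 T = 36580
T ≈ 38.90 °C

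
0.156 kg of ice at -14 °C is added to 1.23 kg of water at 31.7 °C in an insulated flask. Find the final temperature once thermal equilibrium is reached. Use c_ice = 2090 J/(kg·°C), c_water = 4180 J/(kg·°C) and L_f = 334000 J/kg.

T_f ≈ 18.4 °C

Taking heat into each body as positive, Σ m c ΔT = 0:
ice -14→0 °C: 0.156·2090·14 = 4564.6
  melt ice: 0.156·334000 = 52104
  warm the meltwater: 652.08 T
  water: 5141.4(T − 31.7)
5793.5 T = 162982 − 56669 = 106314
T ≈ 18.35 °C — above 0 °C, consistent with complete melting.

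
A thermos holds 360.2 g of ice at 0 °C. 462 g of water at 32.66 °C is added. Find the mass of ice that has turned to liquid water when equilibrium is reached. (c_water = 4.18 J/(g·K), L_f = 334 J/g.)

Heat available from the water dropping to 0 °C: 462×4.18×32.66 = 63072 J.
Melting all 360.2 g of ice would need 360.2×334 = 120307 J.
That's not enough to melt it all — equilibrium is at 0 °C with ice remaining.
m_melt = 63072 / L_f = 188.8 g.

m_melted ≈ 189 g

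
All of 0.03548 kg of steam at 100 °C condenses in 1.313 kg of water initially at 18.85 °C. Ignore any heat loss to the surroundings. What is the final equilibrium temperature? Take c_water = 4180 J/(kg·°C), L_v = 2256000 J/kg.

Conservation of energy gives ΣQ = 0:
steam→water at 100 °C releases m L_v = 0.03548×2256000 = 80043; condensate cools 100→T: 0.03548×4180×(T − 100) = 148.31(T − 100); original water: 5488.3(T − 18.85)
5636.6 T = 80043 + 14831 + 103455 = 198329
T ≈ 35.19 °C (< 100 °C, so full condensation is consistent).

T_f ≈ 35.2 °C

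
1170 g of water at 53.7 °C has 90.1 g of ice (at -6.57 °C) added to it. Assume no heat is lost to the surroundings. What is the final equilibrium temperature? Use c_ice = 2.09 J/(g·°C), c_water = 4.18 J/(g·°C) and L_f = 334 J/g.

T_f ≈ 43.9 °C

Conservation of energy gives ΣQ = 0:
ice -6.57→0 °C: 90.1×2.09×6.57 = 1237.2
  fusion: m_ice L_f = 90.1×334 = 30093
  warm the meltwater: 376.62 T
  water: 4890.6(T − 53.7)
5267.2 T = 262625 − 31331 = 231295
T ≈ 43.91 °C — above 0 °C, consistent with complete melting.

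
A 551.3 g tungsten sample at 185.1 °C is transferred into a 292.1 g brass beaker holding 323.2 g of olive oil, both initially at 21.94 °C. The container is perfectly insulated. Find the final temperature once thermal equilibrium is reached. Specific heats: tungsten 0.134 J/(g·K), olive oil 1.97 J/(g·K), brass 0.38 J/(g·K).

Taking heat into each body as positive, Σ m c ΔT = 0:
551.3*0.134*(T − 185.1) + 323.2*1.97*(T − 21.94) + 292.1*0.38*(T − 21.94) = 0
821.58 T = 30079
T ≈ 36.61 °C

T_f ≈ 36.6 °C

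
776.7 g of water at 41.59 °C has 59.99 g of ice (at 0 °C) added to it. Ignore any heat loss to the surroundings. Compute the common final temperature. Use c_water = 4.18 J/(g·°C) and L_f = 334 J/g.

T_f ≈ 32.9 °C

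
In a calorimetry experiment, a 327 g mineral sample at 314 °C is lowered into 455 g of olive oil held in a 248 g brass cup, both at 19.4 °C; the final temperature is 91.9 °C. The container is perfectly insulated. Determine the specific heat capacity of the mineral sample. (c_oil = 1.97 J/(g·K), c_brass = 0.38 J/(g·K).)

c ≈ 0.989 J/(g·K)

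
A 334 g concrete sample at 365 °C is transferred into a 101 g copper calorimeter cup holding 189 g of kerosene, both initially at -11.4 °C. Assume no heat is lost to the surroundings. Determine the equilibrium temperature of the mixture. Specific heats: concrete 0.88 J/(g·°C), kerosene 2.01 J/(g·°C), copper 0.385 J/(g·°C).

Setting the total heat transfer to zero:
334*0.88*(T − 365) + 189*2.01*(T − (-11.4)) + 101*0.385*(T − (-11.4)) = 0
(293.92 + 379.89 + 38.88) T = 293.92*365 + 379.89*(-11.4) + 38.88*(-11.4)
T = 102507/712.7 ≈ 143.83 °C

T_f ≈ 143.8 °C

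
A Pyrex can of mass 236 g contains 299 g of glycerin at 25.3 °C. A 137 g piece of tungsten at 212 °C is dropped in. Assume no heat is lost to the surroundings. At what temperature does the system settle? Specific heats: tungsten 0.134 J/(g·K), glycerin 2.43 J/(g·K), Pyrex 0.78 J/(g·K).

T_f ≈ 29.0 °C

Energy conservation, ΣQ = 0:
137×0.134×(T − 212) + 299×2.43×(T − 25.3) + 236×0.78×(T − 25.3) = 0
18.36(T − 212) + 726.57(T − 25.3) + 184.08(T − 25.3) = 0
(18.36 + 726.57 + 184.08) T = 18.36×212 + 726.57×25.3 + 184.08×25.3
T = 26931 / 929.01 = 29 °C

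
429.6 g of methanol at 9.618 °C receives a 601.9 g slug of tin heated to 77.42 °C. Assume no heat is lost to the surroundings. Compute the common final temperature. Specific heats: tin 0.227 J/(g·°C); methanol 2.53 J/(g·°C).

T_f ≈ 17.2 °C

Conservation of energy gives ΣQ = 0:
601.9·0.227·(T − 77.42) + 429.6·2.53·(T − 9.618) = 0
1223.5 T = 21032
T = 21032 / 1223.5 = 17.2 °C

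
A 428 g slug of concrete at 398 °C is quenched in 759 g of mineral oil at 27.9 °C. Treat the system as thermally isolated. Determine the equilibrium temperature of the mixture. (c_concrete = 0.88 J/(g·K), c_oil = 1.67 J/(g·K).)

T_f ≈ 112.7 °C

With ΣQ=0 the equilibrium temperature is the m·c-weighted mean:
T_f = (376.64*398 + 1267.5*27.9) / (376.64 + 1267.5)
    = 185267 / 1644.2 ≈ 112.68 °C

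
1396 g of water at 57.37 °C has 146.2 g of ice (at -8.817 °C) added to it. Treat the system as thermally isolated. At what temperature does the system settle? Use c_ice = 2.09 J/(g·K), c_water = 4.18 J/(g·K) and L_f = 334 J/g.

T_f ≈ 43.9 °C

Net heat exchanged in the isolated system is zero:
warm ice to 0 °C: 146.2×2.09×(0 − (-8.817)) = 2694.1
  fusion: m_ice L_f = 146.2×334 = 48831
  meltwater 0→T: 146.2×4.18×T = 611.12 T
  water: 5835.3(T − 57.37)
6446.4 T = 334770 − 51525 = 283245
T ≈ 43.94 °C (positive, so assuming full melt was valid).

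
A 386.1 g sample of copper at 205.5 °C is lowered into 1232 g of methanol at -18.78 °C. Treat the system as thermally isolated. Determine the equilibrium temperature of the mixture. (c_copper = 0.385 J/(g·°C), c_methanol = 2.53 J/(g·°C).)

With ΣQ=0 the equilibrium temperature is the m·c-weighted mean:
T_f = (148.65*205.5 + 3117*(-18.78)) / (148.65 + 3117)
    = -27989 / 3265.6 ≈ -8.57 °C

T_f ≈ -8.6 °C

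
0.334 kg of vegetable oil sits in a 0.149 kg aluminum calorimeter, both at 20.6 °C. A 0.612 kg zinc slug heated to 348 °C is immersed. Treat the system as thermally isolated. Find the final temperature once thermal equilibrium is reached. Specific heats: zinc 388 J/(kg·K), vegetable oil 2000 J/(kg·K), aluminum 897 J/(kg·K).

T_f ≈ 95.4 °C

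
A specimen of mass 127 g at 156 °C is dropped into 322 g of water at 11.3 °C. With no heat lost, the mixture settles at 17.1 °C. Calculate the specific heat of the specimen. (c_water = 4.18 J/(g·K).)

c ≈ 0.443 J/(g·K)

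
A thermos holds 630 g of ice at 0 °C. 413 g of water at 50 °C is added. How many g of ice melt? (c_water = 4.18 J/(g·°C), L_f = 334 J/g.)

m_melted ≈ 258 g

Heat available from the water dropping to 0 °C: 413×4.18×50 = 86317 J.
Fully melting the ice requires m_ice L_f = 630×334 = 210420 J.
86317 J < 210420 J, so only part of the ice melts and the system sits at 0 °C.
m_melt = 86317 / L_f = 258.4 g.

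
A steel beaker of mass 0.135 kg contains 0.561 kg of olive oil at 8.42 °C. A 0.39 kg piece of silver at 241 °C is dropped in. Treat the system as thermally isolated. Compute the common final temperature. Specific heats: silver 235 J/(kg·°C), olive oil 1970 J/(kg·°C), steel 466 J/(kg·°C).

T_f ≈ 25.3 °C

Taking heat into each body as positive, Σ m c ΔT = 0:
0.39*235*(T − 241) + 0.561*1970*(T − 8.42) + 0.135*466*(T − 8.42) = 0
91.65(T − 241) + 1105.2(T − 8.42) + 62.91(T − 8.42) = 0
(91.65 + 1105.2 + 62.91) T = 91.65*241 + 1105.2*8.42 + 62.91*8.42
T ≈ 25.34 °C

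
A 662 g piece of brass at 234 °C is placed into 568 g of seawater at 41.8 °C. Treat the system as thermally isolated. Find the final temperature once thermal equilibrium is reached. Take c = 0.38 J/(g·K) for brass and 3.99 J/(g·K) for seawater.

|Q_brass| = |Q_seawater|:
662*0.38*(234 − T) = 568*3.99*(T − 41.8)
251.56(234 − T) = 2266.3(T − 41.8)
2517.9 T = 153597  ⇒  T ≈ 61.00 °C

T_f ≈ 61.0 °C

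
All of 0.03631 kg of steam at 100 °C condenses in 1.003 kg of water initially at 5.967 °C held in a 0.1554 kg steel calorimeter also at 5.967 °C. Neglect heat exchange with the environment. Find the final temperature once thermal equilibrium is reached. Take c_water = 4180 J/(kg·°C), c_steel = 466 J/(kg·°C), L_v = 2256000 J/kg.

T_f ≈ 27.7 °C

Let T be the final temperature. ΣQ_i = 0:
latent heat released on condensation: 0.03631×2256000 = 81915
  condensed water 100 °C→T: 151.78(T − 100)
  water warms: 1.003×4180×(T − 5.967) = 4192.5(T − 5.967)
  cup: 72.42(T − 5.967)
4416.7 T = 81915 + 15178 + 25449 = 122542
T ≈ 27.74 °C, under the boiling point, so the assumption holds.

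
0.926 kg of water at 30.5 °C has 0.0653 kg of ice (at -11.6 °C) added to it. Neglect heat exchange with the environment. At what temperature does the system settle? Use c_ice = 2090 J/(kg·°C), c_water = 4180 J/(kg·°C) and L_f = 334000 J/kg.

T_f ≈ 22.8 °C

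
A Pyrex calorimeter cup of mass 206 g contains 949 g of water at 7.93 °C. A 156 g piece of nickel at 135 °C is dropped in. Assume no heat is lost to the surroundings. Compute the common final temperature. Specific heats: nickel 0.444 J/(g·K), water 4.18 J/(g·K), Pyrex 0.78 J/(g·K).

Conservation of energy gives ΣQ = 0:
156×0.444×(T − 135) + 949×4.18×(T − 7.93) + 206×0.78×(T − 7.93) = 0
69.26(T − 135) + 3966.8(T − 7.93) + 160.68(T − 7.93) = 0
4196.8 T = 42082
T = 42082 / 4196.8 = 10 °C

T_f ≈ 10.0 °C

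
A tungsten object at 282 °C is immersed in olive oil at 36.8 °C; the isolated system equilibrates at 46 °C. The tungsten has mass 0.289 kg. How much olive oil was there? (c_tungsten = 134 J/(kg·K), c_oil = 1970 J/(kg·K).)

m ≈ 0.504 kg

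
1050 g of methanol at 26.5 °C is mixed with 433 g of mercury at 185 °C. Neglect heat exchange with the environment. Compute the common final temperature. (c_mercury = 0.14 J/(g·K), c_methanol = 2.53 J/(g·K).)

Net heat exchanged in the isolated system is zero:
433*0.14*(T − 185) + 1050*2.53*(T − 26.5) = 0
60.62(T − 185) + 2656.5(T − 26.5) = 0
2717.1 T = 81612
T ≈ 30.04 °C

T_f ≈ 30.0 °C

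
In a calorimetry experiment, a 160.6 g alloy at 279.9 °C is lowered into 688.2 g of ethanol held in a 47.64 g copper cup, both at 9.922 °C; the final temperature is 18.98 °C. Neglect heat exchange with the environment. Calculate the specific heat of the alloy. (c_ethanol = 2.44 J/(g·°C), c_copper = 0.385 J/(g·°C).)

Let T be the final temperature. ΣQ_i = 0:
160.6·c·(18.98 − 279.9) + 688.2·2.44·(18.98 − 9.922) + 47.64·0.385·(18.98 − 9.922) = 0
-41904 c = -15376
c = -15376/-41904 ≈ 0.3669 J/(g·°C)

c ≈ 0.367 J/(g·°C)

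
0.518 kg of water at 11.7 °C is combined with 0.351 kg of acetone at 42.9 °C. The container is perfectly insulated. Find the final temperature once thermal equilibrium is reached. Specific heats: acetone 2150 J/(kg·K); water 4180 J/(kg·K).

Heat gained plus heat lost sum to zero:
0.351*2150*(T − 42.9) + 0.518*4180*(T − 11.7) = 0
754.65(T − 42.9) + 2165.2(T − 11.7) = 0
(754.65 + 2165.2) T = 754.65*42.9 + 2165.2*11.7
T ≈ 19.76 °C

T_f ≈ 19.8 °C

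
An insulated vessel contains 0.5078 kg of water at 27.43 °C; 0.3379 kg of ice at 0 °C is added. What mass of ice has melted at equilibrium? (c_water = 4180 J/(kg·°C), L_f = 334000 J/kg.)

m_melted ≈ 0.174 kg

Cooling the water to 0 °C releases 0.5078·4180·27.43 = 58223 J.
Fully melting the ice requires m_ice L_f = 0.3379·334000 = 112859 J.
58223 J < 112859 J, so only part of the ice melts and the system sits at 0 °C.
Mass melted = 58223/334000 ≈ 0.1743 kg.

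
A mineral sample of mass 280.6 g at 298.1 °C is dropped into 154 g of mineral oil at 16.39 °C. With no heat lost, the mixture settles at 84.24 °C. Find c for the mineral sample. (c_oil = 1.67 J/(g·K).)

c ≈ 0.291 J/(g·K)

m_s c (T_s − T_f) = m_oil c_oil (T_f − T_0):
280.6×c×(298.1 − 84.24) = 154×1.67×(84.24 − 16.39)
60009 c = 17450  ⇒  c ≈ 0.2908 J/(g·K)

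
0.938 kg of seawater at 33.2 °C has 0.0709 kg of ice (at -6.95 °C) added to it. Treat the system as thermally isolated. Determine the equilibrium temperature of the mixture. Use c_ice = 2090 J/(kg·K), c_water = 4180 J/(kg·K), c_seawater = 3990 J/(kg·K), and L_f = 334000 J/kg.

Net heat exchanged in the isolated system is zero:
warm ice to 0 °C: 0.0709×2090×(0 − (-6.95)) = 1029.9; melt ice: 0.0709×334000 = 23681; meltwater 0→T: 0.0709×4180×T = 296.36 T; seawater cools: 0.938×3990×(T − 33.2) = 3742.6(T − 33.2)
4039 T = 124255 − 24710 = 99545
T ≈ 24.65 °C (positive, so assuming full melt was valid).

T_f ≈ 24.6 °C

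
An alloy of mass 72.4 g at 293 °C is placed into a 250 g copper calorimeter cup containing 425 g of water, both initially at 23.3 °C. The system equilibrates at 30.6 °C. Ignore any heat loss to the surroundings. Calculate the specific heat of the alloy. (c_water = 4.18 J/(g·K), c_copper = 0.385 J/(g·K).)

c ≈ 0.72 J/(g·K)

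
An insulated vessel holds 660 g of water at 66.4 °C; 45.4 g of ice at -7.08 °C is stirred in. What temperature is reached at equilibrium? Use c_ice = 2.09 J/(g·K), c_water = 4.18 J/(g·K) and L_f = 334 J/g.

T_f ≈ 56.8 °C

Heat gained plus heat lost sum to zero:
warm ice to 0 °C: 45.4·2.09·(0 − (-7.08)) = 671.79
  latent heat to melt: 45.4·334 = 15164
  warm the meltwater: 189.77 T
  water cools: 660·4.18·(T − 66.4) = 2758.8(T − 66.4)
2948.6 T = 183184 − 15835 = 167349
T ≈ 56.76 °C (positive, so assuming full melt was valid).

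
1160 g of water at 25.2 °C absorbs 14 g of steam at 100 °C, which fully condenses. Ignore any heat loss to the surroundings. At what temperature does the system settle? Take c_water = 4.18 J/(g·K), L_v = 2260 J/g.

Energy conservation, ΣQ = 0:
latent heat released on condensation: 14×2260 = 31640
  condensate cools 100→T: 14×4.18×(T − 100) = 58.52(T − 100)
  original water: 4848.8(T − 25.2)
4907.3 T = 31640 + 5852 + 122190 = 159682
T ≈ 32.54 °C (< 100 °C, so full condensation is consistent).

T_f ≈ 32.5 °C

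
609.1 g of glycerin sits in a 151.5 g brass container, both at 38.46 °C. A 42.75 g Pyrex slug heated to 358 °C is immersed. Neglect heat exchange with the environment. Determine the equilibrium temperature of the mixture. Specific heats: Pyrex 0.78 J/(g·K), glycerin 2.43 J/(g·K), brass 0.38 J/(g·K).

T_f ≈ 45.2 °C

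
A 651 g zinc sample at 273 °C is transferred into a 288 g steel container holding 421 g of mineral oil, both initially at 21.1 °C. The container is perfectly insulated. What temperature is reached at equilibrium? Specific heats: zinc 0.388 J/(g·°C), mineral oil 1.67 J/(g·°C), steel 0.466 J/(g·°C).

Conservation of energy gives ΣQ = 0:
651*0.388*(T − 273) + 421*1.67*(T − 21.1) + 288*0.466*(T − 21.1) = 0
1089.9 T = 86623
T = 86623 / 1089.9 = 79.5 °C

T_f ≈ 79.5 °C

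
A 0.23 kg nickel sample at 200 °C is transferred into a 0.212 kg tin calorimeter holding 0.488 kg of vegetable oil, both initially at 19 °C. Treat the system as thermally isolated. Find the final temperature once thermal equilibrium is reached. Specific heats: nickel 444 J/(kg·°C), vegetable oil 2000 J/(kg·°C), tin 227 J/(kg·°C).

T_f ≈ 35.4 °C

Net heat exchanged in the isolated system is zero:
0.23·444·(T − 200) + 0.488·2000·(T − 19) + 0.212·227·(T − 19) = 0
102.12(T − 200) + 976(T − 19) + 48.12(T − 19) = 0
(102.12 + 976 + 48.12) T = 102.12·200 + 976·19 + 48.12·19
T = 39882 / 1126.2 = 35.4 °C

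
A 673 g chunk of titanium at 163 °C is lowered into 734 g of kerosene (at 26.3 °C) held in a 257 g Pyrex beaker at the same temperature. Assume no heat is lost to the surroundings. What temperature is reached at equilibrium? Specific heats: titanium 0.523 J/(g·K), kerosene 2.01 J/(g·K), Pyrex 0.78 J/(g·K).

Setting the total heat transfer to zero:
673·0.523·(T − 163) + 734·2.01·(T − 26.3) + 257·0.78·(T − 26.3) = 0
(351.98 + 1475.3 + 200.46) T = 351.98·163 + 1475.3·26.3 + 200.46·26.3
T = 101446 / 2027.8 = 50 °C

T_f ≈ 50.0 °C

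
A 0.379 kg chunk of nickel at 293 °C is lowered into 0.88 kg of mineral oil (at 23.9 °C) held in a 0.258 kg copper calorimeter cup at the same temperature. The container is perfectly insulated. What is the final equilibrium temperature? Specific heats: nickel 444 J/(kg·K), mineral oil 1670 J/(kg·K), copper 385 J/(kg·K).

T_f ≈ 50.0 °C

Taking heat into each body as positive, Σ m c ΔT = 0:
0.379×444×(T − 293) + 0.88×1670×(T − 23.9) + 0.258×385×(T − 23.9) = 0
168.28(T − 293) + 1469.6(T − 23.9) + 99.33(T − 23.9) = 0
(168.28 + 1469.6 + 99.33) T = 168.28×293 + 1469.6×23.9 + 99.33×23.9
T = 86802/1737.2 ≈ 49.97 °C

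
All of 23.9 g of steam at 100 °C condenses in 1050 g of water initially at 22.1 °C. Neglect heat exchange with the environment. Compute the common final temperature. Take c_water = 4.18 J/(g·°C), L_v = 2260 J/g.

T_f ≈ 35.9 °C

Let T be the final temperature. ΣQ_i = 0:
latent heat released on condensation: 23.9·2260 = 54014; condensed water 100 °C→T: 99.9(T − 100); water warms: 1050·4.18·(T − 22.1) = 4389(T − 22.1)
4488.9 T = 54014 + 9990.2 + 96997 = 161001
T ≈ 35.87 °C, under the boiling point, so the assumption holds.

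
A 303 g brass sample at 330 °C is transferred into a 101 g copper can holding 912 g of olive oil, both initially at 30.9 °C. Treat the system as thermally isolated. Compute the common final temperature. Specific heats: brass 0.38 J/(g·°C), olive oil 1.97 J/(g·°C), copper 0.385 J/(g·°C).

T_f ≈ 48.6 °C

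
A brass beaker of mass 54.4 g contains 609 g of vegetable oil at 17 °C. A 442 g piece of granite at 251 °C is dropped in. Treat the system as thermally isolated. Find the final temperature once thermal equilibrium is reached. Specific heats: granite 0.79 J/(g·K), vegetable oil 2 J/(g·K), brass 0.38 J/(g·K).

Heat gained plus heat lost sum to zero:
442*0.79*(T − 251) + 609*2*(T − 17) + 54.4*0.38*(T − 17) = 0
1587.9 T = 108702
T ≈ 68.46 °C

T_f ≈ 68.5 °C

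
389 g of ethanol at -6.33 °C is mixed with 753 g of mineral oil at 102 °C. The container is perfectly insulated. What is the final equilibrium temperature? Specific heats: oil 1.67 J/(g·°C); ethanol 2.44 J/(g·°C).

Heat gained plus heat lost sum to zero:
753×1.67×(T − 102) + 389×2.44×(T − (-6.33)) = 0
2206.7 T = 122258
T ≈ 55.40 °C

T_f ≈ 55.4 °C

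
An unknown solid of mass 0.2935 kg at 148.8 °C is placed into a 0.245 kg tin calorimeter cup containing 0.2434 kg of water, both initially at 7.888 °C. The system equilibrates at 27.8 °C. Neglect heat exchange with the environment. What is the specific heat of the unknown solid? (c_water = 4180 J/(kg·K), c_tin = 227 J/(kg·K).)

Heat gained plus heat lost sum to zero:
0.2935·c·(27.8 − 148.8) + 0.2434·4180·(27.8 − 7.888) + 0.245·227·(27.8 − 7.888) = 0
-35.51 c = -21366
c = -21366/-35.51 ≈ 601.6 J/(kg·K)

c ≈ 602 J/(kg·K)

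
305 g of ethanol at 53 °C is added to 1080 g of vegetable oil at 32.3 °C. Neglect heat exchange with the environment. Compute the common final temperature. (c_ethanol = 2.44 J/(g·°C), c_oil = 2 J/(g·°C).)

T_f ≈ 37.6 °C

Set heat shed by the hot body equal to heat absorbed by the cold body:
305×2.44×(53 − T) = 1080×2×(T − 32.3)
744.2(53 − T) = 2160(T − 32.3)
2904.2 T = 109211  ⇒  T ≈ 37.60 °C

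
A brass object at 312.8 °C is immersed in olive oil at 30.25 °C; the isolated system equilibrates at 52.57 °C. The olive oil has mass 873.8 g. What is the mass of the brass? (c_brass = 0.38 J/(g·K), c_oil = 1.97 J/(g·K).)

Conservation of energy gives ΣQ = 0:
m·0.38·(52.57 − 312.8) + 873.8·1.97·(52.57 − 30.25) = 0
-98.89 m = -38421
m = -38421/-98.89 ≈ 388.5 g

m ≈ 389 g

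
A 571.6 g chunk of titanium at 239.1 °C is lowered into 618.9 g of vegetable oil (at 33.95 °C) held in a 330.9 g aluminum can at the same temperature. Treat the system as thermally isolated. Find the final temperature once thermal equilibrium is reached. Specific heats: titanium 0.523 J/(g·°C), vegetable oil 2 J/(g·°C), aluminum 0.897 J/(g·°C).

T_f ≈ 67.4 °C

Conservation of energy gives ΣQ = 0:
571.6×0.523×(T − 239.1) + 618.9×2×(T − 33.95) + 330.9×0.897×(T − 33.95) = 0
298.95(T − 239.1) + 1237.8(T − 33.95) + 296.82(T − 33.95) = 0
1833.6 T = 123578
T = 123578 / 1833.6 = 67.4 °C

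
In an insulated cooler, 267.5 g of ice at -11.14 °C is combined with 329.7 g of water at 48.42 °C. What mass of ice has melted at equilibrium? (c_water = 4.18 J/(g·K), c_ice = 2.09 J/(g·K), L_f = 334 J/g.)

Water can give up m c ΔT = 329.7×4.18×48.42 = 66730 J before reaching 0 °C.
Warming the ice to 0 °C takes 267.5×2.09×11.14 = 6228.1 J, leaving 60502 J for melting.
Melting all 267.5 g of ice would need 267.5×334 = 89345 J.
That's not enough to melt it all — equilibrium is at 0 °C with ice remaining.
Mass melted = 60502/334 ≈ 181.1 g.

m_melted ≈ 181 g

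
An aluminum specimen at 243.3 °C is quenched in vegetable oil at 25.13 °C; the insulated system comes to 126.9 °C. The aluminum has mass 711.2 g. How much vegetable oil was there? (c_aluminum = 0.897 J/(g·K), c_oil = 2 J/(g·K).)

m ≈ 365 g

|Q_aluminum| = |Q_oil|:
711.2·0.897·(243.3 − 126.9) = m·2·(126.9 − 25.13)
203.54 m = 74257  ⇒  m ≈ 364.8 g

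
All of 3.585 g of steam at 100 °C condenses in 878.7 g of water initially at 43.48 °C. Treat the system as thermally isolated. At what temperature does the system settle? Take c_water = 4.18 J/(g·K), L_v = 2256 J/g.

Setting the total heat transfer to zero:
steam→water at 100 °C releases m L_v = 3.585×2256 = 8087.8; condensed water 100 °C→T: 14.99(T − 100); original water: 3673(T − 43.48)
3688 T = 8087.8 + 1498.5 + 159701 = 169287
T ≈ 45.90 °C, under the boiling point, so the assumption holds.

T_f ≈ 45.9 °C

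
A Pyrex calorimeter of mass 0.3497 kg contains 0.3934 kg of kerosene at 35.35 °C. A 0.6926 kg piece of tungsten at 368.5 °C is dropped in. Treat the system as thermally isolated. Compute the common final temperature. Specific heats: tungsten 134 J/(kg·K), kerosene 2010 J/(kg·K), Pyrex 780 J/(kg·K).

Net heat exchanged in the isolated system is zero:
0.6926*134*(T − 368.5) + 0.3934*2010*(T − 35.35) + 0.3497*780*(T − 35.35) = 0
92.81(T − 368.5) + 790.73(T − 35.35) + 272.77(T − 35.35) = 0
(92.81 + 790.73 + 272.77) T = 92.81*368.5 + 790.73*35.35 + 272.77*35.35
T = 71795 / 1156.3 = 62.1 °C

T_f ≈ 62.1 °C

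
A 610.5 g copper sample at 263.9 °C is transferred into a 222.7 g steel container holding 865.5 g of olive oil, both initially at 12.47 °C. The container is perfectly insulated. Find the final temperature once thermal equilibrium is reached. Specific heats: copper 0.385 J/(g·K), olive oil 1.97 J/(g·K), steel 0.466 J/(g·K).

T_f ≈ 41.4 °C

Conservation of energy gives ΣQ = 0:
610.5*0.385*(T − 263.9) + 865.5*1.97*(T − 12.47) + 222.7*0.466*(T − 12.47) = 0
235.04(T − 263.9) + 1705(T − 12.47) + 103.78(T − 12.47) = 0
(235.04 + 1705 + 103.78) T = 235.04*263.9 + 1705*12.47 + 103.78*12.47
T = 84584/2043.9 ≈ 41.38 °C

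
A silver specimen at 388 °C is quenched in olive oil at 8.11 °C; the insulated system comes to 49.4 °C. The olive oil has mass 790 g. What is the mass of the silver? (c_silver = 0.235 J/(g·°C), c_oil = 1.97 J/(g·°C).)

m ≈ 808 g

Conservation of energy gives ΣQ = 0:
m×0.235×(49.4 − 388) + 790×1.97×(49.4 − 8.11) = 0
-79.57 m = -64260
m = -64260/-79.57 ≈ 807.6 g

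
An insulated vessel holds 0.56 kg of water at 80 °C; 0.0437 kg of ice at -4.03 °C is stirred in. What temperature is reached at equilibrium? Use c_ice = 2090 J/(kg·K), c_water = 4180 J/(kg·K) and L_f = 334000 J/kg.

T_f ≈ 68.3 °C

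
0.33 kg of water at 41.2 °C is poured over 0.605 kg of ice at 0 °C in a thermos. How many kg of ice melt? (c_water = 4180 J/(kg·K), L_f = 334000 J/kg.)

m_melted ≈ 0.17 kg

Cooling the water to 0 °C releases 0.33·4180·41.2 = 56831 J.
To melt every bit of ice: 0.605·334000 = 202070 J.
56831 J < 202070 J, so only part of the ice melts and the system sits at 0 °C.
m_melted·334000 = 56831  ⇒  m_melted ≈ 0.1702 kg.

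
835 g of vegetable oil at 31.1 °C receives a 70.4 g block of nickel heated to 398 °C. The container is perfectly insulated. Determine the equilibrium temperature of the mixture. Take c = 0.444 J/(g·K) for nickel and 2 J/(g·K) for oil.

T_f ≈ 37.8 °C

Set heat shed by the hot body equal to heat absorbed by the cold body:
70.4*0.444*(398 − T) = 835*2*(T − 31.1)
31.26(398 − T) = 1670(T − 31.1)
1701.3 T = 64378  ⇒  T ≈ 37.84 °C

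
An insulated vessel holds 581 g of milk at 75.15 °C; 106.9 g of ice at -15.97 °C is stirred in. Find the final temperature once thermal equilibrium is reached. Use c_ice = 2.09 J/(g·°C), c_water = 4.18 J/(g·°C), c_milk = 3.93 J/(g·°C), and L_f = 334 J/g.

Heat gained plus heat lost sum to zero:
ice -15.97→0 °C: 106.9·2.09·15.97 = 3568
  latent heat to melt: 106.9·334 = 35705
  meltwater 0→T: 106.9·4.18·T = 446.84 T
  milk cools: 581·3.93·(T − 75.15) = 2283.3(T − 75.15)
2730.2 T = 171592 − 39273 = 132320
T ≈ 48.47 °C (positive, so assuming full melt was valid).

T_f ≈ 48.5 °C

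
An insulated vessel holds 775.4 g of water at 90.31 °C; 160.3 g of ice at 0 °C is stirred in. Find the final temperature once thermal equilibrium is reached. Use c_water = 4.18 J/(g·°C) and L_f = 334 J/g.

T_f ≈ 61.1 °C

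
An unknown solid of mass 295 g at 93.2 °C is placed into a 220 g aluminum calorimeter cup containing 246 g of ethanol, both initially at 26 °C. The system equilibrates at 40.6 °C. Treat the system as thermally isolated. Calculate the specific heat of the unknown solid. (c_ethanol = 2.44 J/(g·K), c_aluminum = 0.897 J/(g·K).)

Taking heat into each body as positive, Σ m c ΔT = 0:
295·c·(40.6 − 93.2) + 246·2.44·(40.6 − 26) + 220·0.897·(40.6 − 26) = 0
-15517 c = -11645
c = -11645/-15517 ≈ 0.7504 J/(g·K)

c ≈ 0.75 J/(g·K)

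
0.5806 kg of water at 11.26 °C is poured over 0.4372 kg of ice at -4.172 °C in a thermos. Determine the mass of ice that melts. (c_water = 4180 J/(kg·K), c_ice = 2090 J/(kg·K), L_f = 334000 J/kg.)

Cooling the water to 0 °C releases 0.5806·4180·11.26 = 27327 J.
Warming the ice to 0 °C takes 0.4372·2090·4.172 = 3812.2 J, leaving 23515 J for melting.
Fully melting the ice requires m_ice L_f = 0.4372·334000 = 146025 J.
23515 J < 146025 J, so only part of the ice melts and the system sits at 0 °C.
m_melted·334000 = 23515  ⇒  m_melted ≈ 0.0704 kg.

m_melted ≈ 0.0704 kg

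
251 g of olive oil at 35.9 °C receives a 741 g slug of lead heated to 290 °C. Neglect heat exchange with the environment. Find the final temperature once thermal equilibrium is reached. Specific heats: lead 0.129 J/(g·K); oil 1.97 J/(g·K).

T_f ≈ 77.1 °C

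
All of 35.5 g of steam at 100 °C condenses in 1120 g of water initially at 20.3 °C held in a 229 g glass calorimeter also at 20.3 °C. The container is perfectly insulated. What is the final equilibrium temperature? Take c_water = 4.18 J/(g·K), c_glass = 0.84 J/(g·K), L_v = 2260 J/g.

Net heat exchanged in the isolated system is zero:
steam→water at 100 °C releases m L_v = 35.5·2260 = 80230
  condensed water 100 °C→T: 148.39(T − 100)
  water warms: 1120·4.18·(T − 20.3) = 4681.6(T − 20.3)
  glass cup: 229·0.84·(T − 20.3) = 192.36(T − 20.3)
5022.3 T = 80230 + 14839 + 98941 = 194010
T ≈ 38.63 °C, under the boiling point, so the assumption holds.

T_f ≈ 38.6 °C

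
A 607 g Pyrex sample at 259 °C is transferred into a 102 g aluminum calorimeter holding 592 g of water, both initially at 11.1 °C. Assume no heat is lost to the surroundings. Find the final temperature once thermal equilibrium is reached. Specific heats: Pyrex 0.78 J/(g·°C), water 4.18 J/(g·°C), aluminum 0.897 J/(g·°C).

T_f ≈ 49.7 °C

Energy conservation, ΣQ = 0:
607·0.78·(T − 259) + 592·4.18·(T − 11.1) + 102·0.897·(T − 11.1) = 0
3039.5 T = 151109
T = 151109 / 3039.5 = 49.7 °C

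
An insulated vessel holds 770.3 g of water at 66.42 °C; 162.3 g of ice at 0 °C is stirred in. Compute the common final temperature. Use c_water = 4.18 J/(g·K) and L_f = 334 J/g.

Let T be the final temperature. ΣQ_i = 0:
melt ice: 162.3·334 = 54208
  meltwater 0→T: 162.3·4.18·T = 678.41 T
  water: 3219.9(T − 66.42)
3898.3 T = 213863 − 54208 = 159655
T ≈ 40.96 °C. Since T > 0 °C, the all-ice-melts assumption holds.

T_f ≈ 41.0 °C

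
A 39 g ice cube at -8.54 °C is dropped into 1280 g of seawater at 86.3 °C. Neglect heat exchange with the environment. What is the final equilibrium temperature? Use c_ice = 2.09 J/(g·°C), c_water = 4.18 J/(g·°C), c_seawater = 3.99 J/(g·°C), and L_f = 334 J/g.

T_f ≈ 81.0 °C

Taking heat into each body as positive, Σ m c ΔT = 0:
warm ice to 0 °C: 39·2.09·(0 − (-8.54)) = 696.1; fusion: m_ice L_f = 39·334 = 13026; warm the meltwater: 163.02 T; seawater cools: 1280·3.99·(T − 86.3) = 5107.2(T − 86.3)
5270.2 T = 440751 − 13722 = 427029
T ≈ 81.03 °C. Since T > 0 °C, the all-ice-melts assumption holds.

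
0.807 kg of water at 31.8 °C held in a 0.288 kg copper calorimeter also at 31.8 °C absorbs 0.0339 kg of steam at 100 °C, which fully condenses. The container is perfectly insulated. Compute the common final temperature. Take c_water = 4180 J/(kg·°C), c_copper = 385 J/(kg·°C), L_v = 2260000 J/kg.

Taking heat into each body as positive, Σ m c ΔT = 0:
latent heat released on condensation: 0.0339×2260000 = 76614
  condensate cools 100→T: 0.0339×4180×(T − 100) = 141.7(T − 100)
  original water: 3373.3(T − 31.8)
  cup: 110.88(T − 31.8)
3625.8 T = 76614 + 14170 + 110796 = 201580
T ≈ 55.60 °C (< 100 °C, so full condensation is consistent).

T_f ≈ 55.6 °C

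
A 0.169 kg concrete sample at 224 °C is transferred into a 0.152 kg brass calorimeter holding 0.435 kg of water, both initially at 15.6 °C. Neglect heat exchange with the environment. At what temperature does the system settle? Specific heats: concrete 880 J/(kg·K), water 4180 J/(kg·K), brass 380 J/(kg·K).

Conservation of energy gives ΣQ = 0:
0.169*880*(T − 224) + 0.435*4180*(T − 15.6) + 0.152*380*(T − 15.6) = 0
148.72(T − 224) + 1818.3(T − 15.6) + 57.76(T − 15.6) = 0
(148.72 + 1818.3 + 57.76) T = 148.72*224 + 1818.3*15.6 + 57.76*15.6
T = 62580/2024.8 ≈ 30.91 °C

T_f ≈ 30.9 °C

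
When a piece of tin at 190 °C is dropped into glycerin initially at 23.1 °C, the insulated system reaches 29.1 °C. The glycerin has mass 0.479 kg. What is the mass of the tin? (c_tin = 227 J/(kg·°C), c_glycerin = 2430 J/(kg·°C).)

m ≈ 0.191 kg

Conservation of energy gives ΣQ = 0:
m·227·(29.1 − 190) + 0.479·2430·(29.1 − 23.1) = 0
-36524 m = -6983.8
m = -6983.8/-36524 ≈ 0.1912 kg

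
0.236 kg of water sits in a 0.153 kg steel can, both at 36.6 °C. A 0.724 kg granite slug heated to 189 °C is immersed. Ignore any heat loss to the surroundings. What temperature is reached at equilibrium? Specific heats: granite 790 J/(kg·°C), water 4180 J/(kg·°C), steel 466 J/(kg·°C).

With ΣQ=0 the equilibrium temperature is the m·c-weighted mean:
T_f = (571.96×189 + 986.48×36.6 + 71.3×36.6) / (571.96 + 986.48 + 71.3)
    = 146815 / 1629.7 ≈ 90.09 °C

T_f ≈ 90.1 °C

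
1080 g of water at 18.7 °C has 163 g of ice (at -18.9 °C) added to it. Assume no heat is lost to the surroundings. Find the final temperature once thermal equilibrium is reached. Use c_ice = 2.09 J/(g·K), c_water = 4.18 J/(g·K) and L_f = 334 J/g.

T_f ≈ 4.5 °C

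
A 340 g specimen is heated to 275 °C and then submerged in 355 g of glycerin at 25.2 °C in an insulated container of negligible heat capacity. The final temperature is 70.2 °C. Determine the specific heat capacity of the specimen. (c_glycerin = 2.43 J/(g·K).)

m_s c (T_s − T_f) = m_glycerin c_glycerin (T_f − T_0):
340·c·(275 − 70.2) = 355·2.43·(70.2 − 25.2)
69632 c = 38819  ⇒  c ≈ 0.5575 J/(g·K)

c ≈ 0.557 J/(g·K)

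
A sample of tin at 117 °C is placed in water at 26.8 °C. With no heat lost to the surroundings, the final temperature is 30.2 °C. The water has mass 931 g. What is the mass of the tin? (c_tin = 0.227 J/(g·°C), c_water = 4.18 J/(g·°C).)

Let T be the final temperature. ΣQ_i = 0:
m·0.227·(30.2 − 117) + 931·4.18·(30.2 − 26.8) = 0
-19.7 m = -13231
m = -13231/-19.7 ≈ 671.5 g

m ≈ 672 g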